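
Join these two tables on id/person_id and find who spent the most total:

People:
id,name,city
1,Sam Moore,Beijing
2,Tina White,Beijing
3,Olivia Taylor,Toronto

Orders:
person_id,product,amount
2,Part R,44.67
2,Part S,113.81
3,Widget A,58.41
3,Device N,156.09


Join on: people.id = orders.person_id

Joined rows:
  Tina White (Beijing) bought Part R for $44.67
  Tina White (Beijing) bought Part S for $113.81
  Olivia Taylor (Toronto) bought Widget A for $58.41
  Olivia Taylor (Toronto) bought Device N for $156.09

Total per person:
  Olivia Taylor: $214.50
  Tina White: $158.48

Top spender: Olivia Taylor ($214.50)

Olivia Taylor ($214.50)


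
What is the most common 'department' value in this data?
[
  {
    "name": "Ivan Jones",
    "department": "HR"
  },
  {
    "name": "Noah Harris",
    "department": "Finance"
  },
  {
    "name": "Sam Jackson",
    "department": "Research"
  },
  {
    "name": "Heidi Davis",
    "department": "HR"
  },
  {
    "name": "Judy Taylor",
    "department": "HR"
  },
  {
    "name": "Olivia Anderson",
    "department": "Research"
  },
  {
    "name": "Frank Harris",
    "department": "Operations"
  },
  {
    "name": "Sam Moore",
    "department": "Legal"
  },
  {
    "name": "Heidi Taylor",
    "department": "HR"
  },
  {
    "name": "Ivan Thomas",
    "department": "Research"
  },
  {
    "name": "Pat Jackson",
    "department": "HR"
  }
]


Counting 'department' values across 11 records:

  HR: 5 #####
  Research: 3 ###
  Finance: 1 #
  Operations: 1 #
  Legal: 1 #

Most common: HR (5 times)

HR (5 times)


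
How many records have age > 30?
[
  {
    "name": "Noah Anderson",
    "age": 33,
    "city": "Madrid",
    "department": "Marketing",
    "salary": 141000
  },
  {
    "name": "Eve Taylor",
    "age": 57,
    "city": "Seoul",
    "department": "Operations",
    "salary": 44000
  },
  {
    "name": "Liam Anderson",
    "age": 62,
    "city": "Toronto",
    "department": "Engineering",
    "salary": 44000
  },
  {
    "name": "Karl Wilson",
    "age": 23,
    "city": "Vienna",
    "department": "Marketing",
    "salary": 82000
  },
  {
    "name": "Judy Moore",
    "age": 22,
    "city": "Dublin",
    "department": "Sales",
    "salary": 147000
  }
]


Data: 5 records
Condition: age > 30

Checking each record:
  Noah Anderson: 33 MATCH
  Eve Taylor: 57 MATCH
  Liam Anderson: 62 MATCH
  Karl Wilson: 23
  Judy Moore: 22

Count: 3

3


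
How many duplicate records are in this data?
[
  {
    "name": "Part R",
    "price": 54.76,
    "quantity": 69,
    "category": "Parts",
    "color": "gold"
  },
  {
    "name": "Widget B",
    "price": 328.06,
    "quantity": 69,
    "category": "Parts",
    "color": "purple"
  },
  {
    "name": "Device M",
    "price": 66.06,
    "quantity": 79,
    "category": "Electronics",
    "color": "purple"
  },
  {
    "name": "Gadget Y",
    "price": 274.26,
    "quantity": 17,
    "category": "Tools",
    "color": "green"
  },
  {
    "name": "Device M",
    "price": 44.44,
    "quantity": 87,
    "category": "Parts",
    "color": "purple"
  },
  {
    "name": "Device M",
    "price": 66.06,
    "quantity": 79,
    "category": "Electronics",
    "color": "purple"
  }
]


Checking 6 records for duplicates:

  Row 1: Part R ($54.76, qty 69)
  Row 2: Widget B ($328.06, qty 69)
  Row 3: Device M ($66.06, qty 79)
  Row 4: Gadget Y ($274.26, qty 17)
  Row 5: Device M ($44.44, qty 87)
  Row 6: Device M ($66.06, qty 79) <-- DUPLICATE

Duplicates found: 1
Unique records: 5

1 duplicates, 5 unique


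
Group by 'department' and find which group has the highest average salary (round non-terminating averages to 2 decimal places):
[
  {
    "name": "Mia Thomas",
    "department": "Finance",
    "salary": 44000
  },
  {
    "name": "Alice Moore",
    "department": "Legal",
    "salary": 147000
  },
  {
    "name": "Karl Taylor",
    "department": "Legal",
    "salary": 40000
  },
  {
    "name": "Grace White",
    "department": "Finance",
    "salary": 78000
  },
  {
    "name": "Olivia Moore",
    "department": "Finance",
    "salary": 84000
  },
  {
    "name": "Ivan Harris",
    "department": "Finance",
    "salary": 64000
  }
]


Group by: department

Groups:
  Finance: 4 people, avg salary = 270000/4 = $67500
  Legal: 2 people, avg salary = 187000/2 = $93500

Highest average salary: Legal ($93500)

Legal ($93500)


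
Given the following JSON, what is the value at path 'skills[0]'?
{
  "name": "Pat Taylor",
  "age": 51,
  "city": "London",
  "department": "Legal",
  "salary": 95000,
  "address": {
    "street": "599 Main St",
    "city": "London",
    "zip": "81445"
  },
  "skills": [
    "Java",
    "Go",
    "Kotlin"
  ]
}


Query: skills[0]
Path: skills -> first element
Value: Java

Java


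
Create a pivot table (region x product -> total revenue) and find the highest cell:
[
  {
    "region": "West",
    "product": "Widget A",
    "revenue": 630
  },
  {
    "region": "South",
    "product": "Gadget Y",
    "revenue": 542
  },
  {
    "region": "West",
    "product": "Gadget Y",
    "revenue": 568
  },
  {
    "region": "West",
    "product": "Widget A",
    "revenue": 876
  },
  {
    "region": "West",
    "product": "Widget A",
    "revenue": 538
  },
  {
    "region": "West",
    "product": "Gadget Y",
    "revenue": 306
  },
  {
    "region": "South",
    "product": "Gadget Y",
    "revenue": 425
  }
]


Pivot: region (rows) x product (columns) -> total revenue

     Gadget Y      Widget A    
South          967             0  
West           874          2044  

Highest: West / Widget A = $2044

West / Widget A = $2044


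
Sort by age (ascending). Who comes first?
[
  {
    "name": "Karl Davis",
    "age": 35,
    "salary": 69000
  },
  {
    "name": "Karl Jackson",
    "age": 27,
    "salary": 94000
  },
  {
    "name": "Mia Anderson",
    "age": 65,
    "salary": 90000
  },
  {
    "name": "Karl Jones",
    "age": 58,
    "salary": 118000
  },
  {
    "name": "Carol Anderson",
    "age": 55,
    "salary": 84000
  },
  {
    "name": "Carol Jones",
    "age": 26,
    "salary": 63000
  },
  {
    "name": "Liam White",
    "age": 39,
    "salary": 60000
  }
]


Sort by: age (ascending)

Sorted order:
  1. Carol Jones (age = 26)
  2. Karl Jackson (age = 27)
  3. Karl Davis (age = 35)
  4. Liam White (age = 39)
  5. Carol Anderson (age = 55)
  6. Karl Jones (age = 58)
  7. Mia Anderson (age = 65)

First: Carol Jones

Carol Jones


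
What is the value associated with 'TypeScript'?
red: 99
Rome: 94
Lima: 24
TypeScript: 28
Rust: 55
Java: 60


Looking up key 'TypeScript'
Value: 28

28


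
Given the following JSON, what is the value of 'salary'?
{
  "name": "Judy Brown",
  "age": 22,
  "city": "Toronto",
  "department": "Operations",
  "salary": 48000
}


Looking up field 'salary'
Value: 48000

48000


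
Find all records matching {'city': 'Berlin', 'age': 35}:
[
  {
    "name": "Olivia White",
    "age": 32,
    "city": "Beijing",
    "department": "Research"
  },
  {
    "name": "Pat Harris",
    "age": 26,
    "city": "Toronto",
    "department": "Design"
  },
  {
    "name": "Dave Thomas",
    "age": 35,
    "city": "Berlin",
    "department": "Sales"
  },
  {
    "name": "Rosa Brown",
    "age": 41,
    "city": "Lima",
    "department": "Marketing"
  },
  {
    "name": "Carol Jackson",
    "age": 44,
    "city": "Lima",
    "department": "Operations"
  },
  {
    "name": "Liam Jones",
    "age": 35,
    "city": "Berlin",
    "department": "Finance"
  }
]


Search criteria: {'city': 'Berlin', 'age': 35}

Checking 6 records:
  Olivia White: {city: Beijing, age: 32}
  Pat Harris: {city: Toronto, age: 26}
  Dave Thomas: {city: Berlin, age: 35} <-- MATCH
  Rosa Brown: {city: Lima, age: 41}
  Carol Jackson: {city: Lima, age: 44}
  Liam Jones: {city: Berlin, age: 35} <-- MATCH

Matches: ["Dave Thomas", "Liam Jones"]

["Dave Thomas", "Liam Jones"]


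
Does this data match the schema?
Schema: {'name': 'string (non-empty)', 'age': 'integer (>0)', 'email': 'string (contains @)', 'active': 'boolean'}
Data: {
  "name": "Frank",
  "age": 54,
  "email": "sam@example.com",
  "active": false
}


Validating each field against schema:
  name: OK (non-empty string)
  age: OK (positive integer)
  email: OK (string with @)
  active: OK (boolean)

Result: VALID

VALID


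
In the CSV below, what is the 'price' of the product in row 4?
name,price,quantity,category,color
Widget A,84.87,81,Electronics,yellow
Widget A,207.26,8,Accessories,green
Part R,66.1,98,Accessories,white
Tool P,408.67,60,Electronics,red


Query: Row 4 ('Tool P'), column 'price'
Value: 408.67

408.67


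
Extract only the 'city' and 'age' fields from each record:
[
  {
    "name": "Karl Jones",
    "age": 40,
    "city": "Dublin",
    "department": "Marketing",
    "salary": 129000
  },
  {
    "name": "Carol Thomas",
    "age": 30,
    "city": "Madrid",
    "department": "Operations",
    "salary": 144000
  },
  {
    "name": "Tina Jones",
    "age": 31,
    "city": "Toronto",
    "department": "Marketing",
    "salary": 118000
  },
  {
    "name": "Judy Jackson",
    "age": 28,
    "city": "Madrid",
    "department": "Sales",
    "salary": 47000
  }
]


Original: 4 records with fields: name, age, city, department, salary
Keep: ['city', 'age']
Drop: ['name', 'department', 'salary']
Result: 4 records, 2 fields each

[
  {
    "city": "Dublin",
    "age": 40
  },
  {
    "city": "Madrid",
    "age": 30
  },
  {
    "city": "Toronto",
    "age": 31
  },
  {
    "city": "Madrid",
    "age": 28
  }
]


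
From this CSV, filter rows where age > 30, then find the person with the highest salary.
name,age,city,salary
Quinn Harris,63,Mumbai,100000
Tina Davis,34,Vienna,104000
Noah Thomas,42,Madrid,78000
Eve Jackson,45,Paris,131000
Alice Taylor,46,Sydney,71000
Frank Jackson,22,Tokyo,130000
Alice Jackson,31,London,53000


Filter: age > 30
Sort by: salary (descending)

Filtered records (6):
  Eve Jackson, age 45, salary $131000
  Tina Davis, age 34, salary $104000
  Quinn Harris, age 63, salary $100000
  Noah Thomas, age 42, salary $78000
  Alice Taylor, age 46, salary $71000
  Alice Jackson, age 31, salary $53000

Highest salary: Eve Jackson ($131000)

Eve Jackson


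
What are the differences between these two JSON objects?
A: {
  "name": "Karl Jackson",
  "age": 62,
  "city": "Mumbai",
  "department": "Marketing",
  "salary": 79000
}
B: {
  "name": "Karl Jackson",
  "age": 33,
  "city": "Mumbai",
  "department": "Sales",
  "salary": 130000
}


Comparing each field (in key order):
  name: same
  age: DIFFERENT
  city: same
  department: DIFFERENT
  salary: DIFFERENT
Differences:
  age: 62 -> 33
  department: Marketing -> Sales
  salary: 79000 -> 130000

3 field(s) changed

3 changes: age, department, salary


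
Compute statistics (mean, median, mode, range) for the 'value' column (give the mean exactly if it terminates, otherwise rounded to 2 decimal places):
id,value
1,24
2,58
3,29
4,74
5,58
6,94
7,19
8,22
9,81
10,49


Data: [24, 58, 29, 74, 58, 94, 19, 22, 81, 49]
Count: 10
Sum: 508
Mean: 508/10 = 50.8
Sorted: [19, 22, 24, 29, 49, 58, 58, 74, 81, 94]
Median: 53.5
Mode: 58 (2 times)
Range: 94 - 19 = 75
Min: 19, Max: 94

mean=50.8, median=53.5, mode=58, range=75


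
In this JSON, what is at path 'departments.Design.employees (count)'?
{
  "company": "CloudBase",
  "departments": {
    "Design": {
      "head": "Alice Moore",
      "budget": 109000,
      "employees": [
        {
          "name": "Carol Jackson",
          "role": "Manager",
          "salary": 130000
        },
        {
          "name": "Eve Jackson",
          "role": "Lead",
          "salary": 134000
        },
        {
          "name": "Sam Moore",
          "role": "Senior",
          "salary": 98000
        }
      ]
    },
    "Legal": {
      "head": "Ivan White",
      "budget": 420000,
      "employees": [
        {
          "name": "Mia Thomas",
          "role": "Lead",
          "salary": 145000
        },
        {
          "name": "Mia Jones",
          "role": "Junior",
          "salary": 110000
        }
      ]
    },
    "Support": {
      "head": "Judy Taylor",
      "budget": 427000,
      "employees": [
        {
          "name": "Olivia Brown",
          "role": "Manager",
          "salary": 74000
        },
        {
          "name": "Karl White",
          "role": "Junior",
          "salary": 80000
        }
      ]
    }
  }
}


Path: departments.Design.employees (count)

Navigate:
  -> departments
  -> Design
  -> employees (array, length 3)

3


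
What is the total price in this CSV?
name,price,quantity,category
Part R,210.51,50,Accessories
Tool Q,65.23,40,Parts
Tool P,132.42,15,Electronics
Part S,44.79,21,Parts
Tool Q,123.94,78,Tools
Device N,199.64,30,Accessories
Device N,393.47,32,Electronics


Computing total price:
Values: [210.51, 65.23, 132.42, 44.79, 123.94, 199.64, 393.47]
Sum = 1170.00

1170.00


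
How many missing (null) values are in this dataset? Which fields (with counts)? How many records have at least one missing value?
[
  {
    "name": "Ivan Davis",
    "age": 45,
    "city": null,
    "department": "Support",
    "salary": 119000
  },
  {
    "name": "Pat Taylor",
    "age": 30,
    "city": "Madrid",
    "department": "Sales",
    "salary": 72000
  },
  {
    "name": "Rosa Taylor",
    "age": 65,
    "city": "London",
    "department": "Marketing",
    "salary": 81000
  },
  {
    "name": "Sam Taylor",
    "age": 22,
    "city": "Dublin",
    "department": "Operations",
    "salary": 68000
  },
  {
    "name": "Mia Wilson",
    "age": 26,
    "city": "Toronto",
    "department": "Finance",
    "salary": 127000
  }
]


Checking for missing (null) values in 5 records:

  Ivan Davis: city
  Pat Taylor: complete
  Rosa Taylor: complete
  Sam Taylor: complete
  Mia Wilson: complete

Per field:
  name: 0 missing
  age: 0 missing
  city: 1 missing
  department: 0 missing
  salary: 0 missing

Total missing values: 1
Records with any missing: 1

1 missing values (city: 1); 1 incomplete records


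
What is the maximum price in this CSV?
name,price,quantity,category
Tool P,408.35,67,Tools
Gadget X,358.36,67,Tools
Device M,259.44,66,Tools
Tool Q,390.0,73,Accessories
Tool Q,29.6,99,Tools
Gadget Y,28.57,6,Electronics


Computing maximum price:
Values: [408.35, 358.36, 259.44, 390.0, 29.6, 28.57]
Max = 408.35

408.35


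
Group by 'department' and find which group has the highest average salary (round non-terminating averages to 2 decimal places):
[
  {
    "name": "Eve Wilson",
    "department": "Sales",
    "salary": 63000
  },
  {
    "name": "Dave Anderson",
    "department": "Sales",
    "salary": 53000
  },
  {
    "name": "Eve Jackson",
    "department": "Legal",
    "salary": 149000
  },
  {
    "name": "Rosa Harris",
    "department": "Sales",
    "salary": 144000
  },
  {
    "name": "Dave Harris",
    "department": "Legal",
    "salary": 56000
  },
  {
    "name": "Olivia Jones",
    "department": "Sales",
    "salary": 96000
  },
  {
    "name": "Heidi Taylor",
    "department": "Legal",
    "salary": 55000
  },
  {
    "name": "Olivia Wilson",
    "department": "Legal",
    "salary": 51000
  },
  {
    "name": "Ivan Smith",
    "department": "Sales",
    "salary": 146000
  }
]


Group by: department

Groups:
  Legal: 4 people, avg salary = 311000/4 = $77750
  Sales: 5 people, avg salary = 502000/5 = $100400

Highest average salary: Sales ($100400)

Sales ($100400)


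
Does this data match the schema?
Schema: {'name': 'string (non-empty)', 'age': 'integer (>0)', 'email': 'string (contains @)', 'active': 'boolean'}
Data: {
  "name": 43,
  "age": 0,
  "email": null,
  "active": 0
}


Validating each field against schema:
  name: FAIL (43 is not a string)
  age: FAIL (0 is not > 0)
  email: FAIL (null is not a string)
  active: FAIL (0 is not a boolean)

Result: INVALID (4 errors: name, age, email, active)

INVALID (4 errors: name, age, email, active)


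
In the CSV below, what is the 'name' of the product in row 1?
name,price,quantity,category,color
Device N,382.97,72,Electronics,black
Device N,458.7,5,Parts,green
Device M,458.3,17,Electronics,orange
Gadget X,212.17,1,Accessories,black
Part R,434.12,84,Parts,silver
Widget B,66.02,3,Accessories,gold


Query: Row 1 ('Device N'), column 'name'
Value: Device N

Device N


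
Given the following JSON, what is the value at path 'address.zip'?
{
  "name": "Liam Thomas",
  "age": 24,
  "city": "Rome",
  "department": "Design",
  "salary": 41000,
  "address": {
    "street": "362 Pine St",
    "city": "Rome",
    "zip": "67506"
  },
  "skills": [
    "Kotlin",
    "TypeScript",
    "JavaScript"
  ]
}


Query: address.zip
Path: address -> zip
Value: 67506

67506


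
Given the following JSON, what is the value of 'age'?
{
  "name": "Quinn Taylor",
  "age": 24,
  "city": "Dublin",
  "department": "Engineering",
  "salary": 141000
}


Looking up field 'age'
Value: 24

24


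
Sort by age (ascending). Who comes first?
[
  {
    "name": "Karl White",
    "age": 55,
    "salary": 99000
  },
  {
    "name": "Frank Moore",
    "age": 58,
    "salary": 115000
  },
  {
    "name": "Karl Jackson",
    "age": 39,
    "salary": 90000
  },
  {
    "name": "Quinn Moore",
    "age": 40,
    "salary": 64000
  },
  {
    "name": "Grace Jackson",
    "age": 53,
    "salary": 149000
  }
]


Sort by: age (ascending)

Sorted order:
  1. Karl Jackson (age = 39)
  2. Quinn Moore (age = 40)
  3. Grace Jackson (age = 53)
  4. Karl White (age = 55)
  5. Frank Moore (age = 58)

First: Karl Jackson

Karl Jackson


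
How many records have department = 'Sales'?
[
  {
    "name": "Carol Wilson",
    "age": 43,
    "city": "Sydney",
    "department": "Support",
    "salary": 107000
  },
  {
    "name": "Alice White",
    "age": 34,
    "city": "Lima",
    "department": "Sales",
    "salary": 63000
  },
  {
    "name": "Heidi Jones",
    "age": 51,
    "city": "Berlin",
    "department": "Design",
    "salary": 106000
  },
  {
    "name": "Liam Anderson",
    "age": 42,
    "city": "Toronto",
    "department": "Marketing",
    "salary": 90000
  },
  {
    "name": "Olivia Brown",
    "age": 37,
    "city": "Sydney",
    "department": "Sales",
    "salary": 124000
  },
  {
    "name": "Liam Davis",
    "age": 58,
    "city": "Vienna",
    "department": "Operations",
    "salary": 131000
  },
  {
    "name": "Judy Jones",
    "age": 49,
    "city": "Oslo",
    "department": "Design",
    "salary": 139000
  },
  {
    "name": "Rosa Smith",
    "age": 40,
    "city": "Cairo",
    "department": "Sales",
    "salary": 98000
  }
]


Data: 8 records
Condition: department = 'Sales'

Checking each record:
  Carol Wilson: Support
  Alice White: Sales MATCH
  Heidi Jones: Design
  Liam Anderson: Marketing
  Olivia Brown: Sales MATCH
  Liam Davis: Operations
  Judy Jones: Design
  Rosa Smith: Sales MATCH

Count: 3

3


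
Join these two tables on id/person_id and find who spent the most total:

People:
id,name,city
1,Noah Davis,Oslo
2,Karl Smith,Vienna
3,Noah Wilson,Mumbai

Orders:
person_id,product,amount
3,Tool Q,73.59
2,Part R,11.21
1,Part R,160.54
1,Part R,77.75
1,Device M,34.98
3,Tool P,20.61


Join on: people.id = orders.person_id

Joined rows:
  Noah Wilson (Mumbai) bought Tool Q for $73.59
  Karl Smith (Vienna) bought Part R for $11.21
  Noah Davis (Oslo) bought Part R for $160.54
  Noah Davis (Oslo) bought Part R for $77.75
  Noah Davis (Oslo) bought Device M for $34.98
  Noah Wilson (Mumbai) bought Tool P for $20.61

Total per person:
  Noah Davis: $273.27
  Noah Wilson: $94.20
  Karl Smith: $11.21

Top spender: Noah Davis ($273.27)

Noah Davis ($273.27)


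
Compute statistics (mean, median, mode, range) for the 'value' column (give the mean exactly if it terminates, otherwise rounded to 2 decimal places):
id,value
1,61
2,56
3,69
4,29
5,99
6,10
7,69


Data: [61, 56, 69, 29, 99, 10, 69]
Count: 7
Sum: 393
Mean: 393/7 ≈ 56.14 (rounded to 2 decimal places)
Sorted: [10, 29, 56, 61, 69, 69, 99]
Median: 61.0
Mode: 69 (2 times)
Range: 99 - 10 = 89
Min: 10, Max: 99

mean≈56.14, median=61.0, mode=69, range=89


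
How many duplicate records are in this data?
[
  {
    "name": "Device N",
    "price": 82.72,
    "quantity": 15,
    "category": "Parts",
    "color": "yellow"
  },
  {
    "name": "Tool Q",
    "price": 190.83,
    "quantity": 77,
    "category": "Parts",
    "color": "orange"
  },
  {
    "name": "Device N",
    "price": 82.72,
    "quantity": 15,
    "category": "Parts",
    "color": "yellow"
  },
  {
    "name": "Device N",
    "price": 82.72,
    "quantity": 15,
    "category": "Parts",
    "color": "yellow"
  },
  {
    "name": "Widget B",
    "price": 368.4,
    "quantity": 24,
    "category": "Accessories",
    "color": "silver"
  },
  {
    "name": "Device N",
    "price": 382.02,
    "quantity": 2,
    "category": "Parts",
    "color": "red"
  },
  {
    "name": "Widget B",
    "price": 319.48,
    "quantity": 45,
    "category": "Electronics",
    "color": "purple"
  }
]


Checking 7 records for duplicates:

  Row 1: Device N ($82.72, qty 15)
  Row 2: Tool Q ($190.83, qty 77)
  Row 3: Device N ($82.72, qty 15) <-- DUPLICATE
  Row 4: Device N ($82.72, qty 15) <-- DUPLICATE
  Row 5: Widget B ($368.4, qty 24)
  Row 6: Device N ($382.02, qty 2)
  Row 7: Widget B ($319.48, qty 45)

Duplicates found: 2
Unique records: 5

2 duplicates, 5 unique


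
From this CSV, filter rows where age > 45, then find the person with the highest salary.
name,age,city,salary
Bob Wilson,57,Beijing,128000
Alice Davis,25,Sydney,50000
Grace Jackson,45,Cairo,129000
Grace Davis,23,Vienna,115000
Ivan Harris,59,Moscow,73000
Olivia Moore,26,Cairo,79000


Filter: age > 45
Sort by: salary (descending)

Filtered records (2):
  Bob Wilson, age 57, salary $128000
  Ivan Harris, age 59, salary $73000

Highest salary: Bob Wilson ($128000)

Bob Wilson


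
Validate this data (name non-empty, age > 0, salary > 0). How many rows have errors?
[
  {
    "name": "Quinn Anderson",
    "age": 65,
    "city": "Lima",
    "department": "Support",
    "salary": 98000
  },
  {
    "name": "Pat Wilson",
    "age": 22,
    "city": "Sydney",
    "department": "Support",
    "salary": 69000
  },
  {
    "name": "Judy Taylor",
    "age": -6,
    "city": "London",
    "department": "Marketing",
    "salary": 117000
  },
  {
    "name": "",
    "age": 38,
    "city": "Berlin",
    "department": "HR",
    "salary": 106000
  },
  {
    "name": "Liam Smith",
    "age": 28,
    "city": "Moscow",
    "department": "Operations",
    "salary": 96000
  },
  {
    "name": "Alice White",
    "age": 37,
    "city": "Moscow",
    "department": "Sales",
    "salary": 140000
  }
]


Validating 6 records:
Rules: name non-empty, age > 0, salary > 0

  Row 1 (Quinn Anderson): OK
  Row 2 (Pat Wilson): OK
  Row 3 (Judy Taylor): negative age: -6
  Row 4 (???): empty name
  Row 5 (Liam Smith): OK
  Row 6 (Alice White): OK

Total errors: 2

2 errors


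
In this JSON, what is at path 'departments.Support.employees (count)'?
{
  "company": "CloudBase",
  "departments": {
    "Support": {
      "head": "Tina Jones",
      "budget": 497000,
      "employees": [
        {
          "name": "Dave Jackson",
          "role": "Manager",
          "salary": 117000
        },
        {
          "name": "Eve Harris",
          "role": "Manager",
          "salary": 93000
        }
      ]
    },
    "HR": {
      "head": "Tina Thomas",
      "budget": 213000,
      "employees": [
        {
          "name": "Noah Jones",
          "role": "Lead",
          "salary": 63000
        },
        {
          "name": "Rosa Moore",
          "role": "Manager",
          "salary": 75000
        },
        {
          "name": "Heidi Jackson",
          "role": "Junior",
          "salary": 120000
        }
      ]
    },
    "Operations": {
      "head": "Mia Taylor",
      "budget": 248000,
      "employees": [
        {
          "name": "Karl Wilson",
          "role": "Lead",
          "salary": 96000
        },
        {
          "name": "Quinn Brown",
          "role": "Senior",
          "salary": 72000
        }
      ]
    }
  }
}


Path: departments.Support.employees (count)

Navigate:
  -> departments
  -> Support
  -> employees (array, length 2)

2


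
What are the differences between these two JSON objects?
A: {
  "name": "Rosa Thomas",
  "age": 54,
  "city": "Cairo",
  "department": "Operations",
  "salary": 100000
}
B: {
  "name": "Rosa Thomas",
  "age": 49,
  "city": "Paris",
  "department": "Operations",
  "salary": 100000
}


Comparing each field (in key order):
  name: same
  age: DIFFERENT
  city: DIFFERENT
  department: same
  salary: same
Differences:
  age: 54 -> 49
  city: Cairo -> Paris

2 field(s) changed

2 changes: age, city


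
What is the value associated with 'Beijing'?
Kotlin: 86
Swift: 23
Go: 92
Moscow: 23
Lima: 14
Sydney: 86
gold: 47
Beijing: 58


Looking up key 'Beijing'
Value: 58

58


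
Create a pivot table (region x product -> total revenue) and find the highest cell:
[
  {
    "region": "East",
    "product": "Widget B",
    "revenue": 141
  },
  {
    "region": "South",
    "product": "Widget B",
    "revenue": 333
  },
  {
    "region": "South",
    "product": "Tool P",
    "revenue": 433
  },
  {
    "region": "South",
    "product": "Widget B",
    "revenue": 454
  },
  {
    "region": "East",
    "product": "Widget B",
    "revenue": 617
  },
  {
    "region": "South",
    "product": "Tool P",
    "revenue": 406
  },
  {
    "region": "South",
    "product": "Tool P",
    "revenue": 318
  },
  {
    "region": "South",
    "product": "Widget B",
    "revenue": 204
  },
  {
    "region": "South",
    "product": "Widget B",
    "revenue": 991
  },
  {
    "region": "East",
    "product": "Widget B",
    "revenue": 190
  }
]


Pivot: region (rows) x product (columns) -> total revenue

     Tool P        Widget B    
East             0           948  
South         1157          1982  

Highest: South / Widget B = $1982

South / Widget B = $1982


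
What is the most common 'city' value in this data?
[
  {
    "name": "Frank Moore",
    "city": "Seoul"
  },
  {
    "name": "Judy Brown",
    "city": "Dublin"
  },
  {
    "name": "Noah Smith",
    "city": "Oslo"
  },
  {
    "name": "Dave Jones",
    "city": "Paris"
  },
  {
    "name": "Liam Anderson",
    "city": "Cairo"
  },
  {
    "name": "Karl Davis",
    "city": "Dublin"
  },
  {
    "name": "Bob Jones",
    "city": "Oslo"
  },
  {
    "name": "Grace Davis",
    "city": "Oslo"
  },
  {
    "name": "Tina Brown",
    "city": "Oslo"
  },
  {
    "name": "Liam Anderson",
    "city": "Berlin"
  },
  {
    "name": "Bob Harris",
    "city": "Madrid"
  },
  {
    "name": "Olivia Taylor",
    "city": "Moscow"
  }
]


Counting 'city' values across 12 records:

  Oslo: 4 ####
  Dublin: 2 ##
  Seoul: 1 #
  Paris: 1 #
  Cairo: 1 #
  Berlin: 1 #
  Madrid: 1 #
  Moscow: 1 #

Most common: Oslo (4 times)

Oslo (4 times)


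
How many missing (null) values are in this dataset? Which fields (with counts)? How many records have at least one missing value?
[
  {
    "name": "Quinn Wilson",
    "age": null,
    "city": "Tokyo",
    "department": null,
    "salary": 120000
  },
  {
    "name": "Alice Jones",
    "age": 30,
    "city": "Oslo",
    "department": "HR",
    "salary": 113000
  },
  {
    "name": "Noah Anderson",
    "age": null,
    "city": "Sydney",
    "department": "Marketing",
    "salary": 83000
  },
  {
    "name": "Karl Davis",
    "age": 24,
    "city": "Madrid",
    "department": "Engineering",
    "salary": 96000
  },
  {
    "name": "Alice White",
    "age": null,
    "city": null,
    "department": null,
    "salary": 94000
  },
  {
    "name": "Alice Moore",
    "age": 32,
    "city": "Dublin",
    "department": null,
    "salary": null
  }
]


Checking for missing (null) values in 6 records:

  Quinn Wilson: age, department
  Alice Jones: complete
  Noah Anderson: age
  Karl Davis: complete
  Alice White: age, city, department
  Alice Moore: department, salary

Per field:
  name: 0 missing
  age: 3 missing
  city: 1 missing
  department: 3 missing
  salary: 1 missing

Total missing values: 8
Records with any missing: 4

8 missing values (age: 3, city: 1, department: 3, salary: 1); 4 incomplete records


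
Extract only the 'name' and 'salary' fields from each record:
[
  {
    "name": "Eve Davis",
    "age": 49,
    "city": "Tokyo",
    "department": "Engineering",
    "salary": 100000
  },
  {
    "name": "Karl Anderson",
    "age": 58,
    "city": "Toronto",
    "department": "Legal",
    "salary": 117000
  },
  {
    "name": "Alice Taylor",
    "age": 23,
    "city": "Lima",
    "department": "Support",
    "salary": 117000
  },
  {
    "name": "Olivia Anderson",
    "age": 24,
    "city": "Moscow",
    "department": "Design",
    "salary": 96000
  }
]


Original: 4 records with fields: name, age, city, department, salary
Keep: ['name', 'salary']
Drop: ['age', 'city', 'department']
Result: 4 records, 2 fields each

[
  {
    "name": "Eve Davis",
    "salary": 100000
  },
  {
    "name": "Karl Anderson",
    "salary": 117000
  },
  {
    "name": "Alice Taylor",
    "salary": 117000
  },
  {
    "name": "Olivia Anderson",
    "salary": 96000
  }
]


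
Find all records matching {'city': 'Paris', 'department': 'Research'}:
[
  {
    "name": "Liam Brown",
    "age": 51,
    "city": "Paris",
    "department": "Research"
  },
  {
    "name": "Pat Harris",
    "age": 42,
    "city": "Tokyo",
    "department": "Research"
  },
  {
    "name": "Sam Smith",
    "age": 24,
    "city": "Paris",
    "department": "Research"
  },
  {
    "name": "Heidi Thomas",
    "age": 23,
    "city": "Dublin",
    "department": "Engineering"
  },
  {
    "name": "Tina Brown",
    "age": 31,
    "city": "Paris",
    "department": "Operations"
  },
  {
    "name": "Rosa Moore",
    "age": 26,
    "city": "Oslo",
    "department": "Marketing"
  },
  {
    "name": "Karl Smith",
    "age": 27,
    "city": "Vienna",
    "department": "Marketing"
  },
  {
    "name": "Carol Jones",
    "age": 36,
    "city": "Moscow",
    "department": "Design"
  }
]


Search criteria: {'city': 'Paris', 'department': 'Research'}

Checking 8 records:
  Liam Brown: {city: Paris, department: Research} <-- MATCH
  Pat Harris: {city: Tokyo, department: Research}
  Sam Smith: {city: Paris, department: Research} <-- MATCH
  Heidi Thomas: {city: Dublin, department: Engineering}
  Tina Brown: {city: Paris, department: Operations}
  Rosa Moore: {city: Oslo, department: Marketing}
  Karl Smith: {city: Vienna, department: Marketing}
  Carol Jones: {city: Moscow, department: Design}

Matches: ["Liam Brown", "Sam Smith"]

["Liam Brown", "Sam Smith"]


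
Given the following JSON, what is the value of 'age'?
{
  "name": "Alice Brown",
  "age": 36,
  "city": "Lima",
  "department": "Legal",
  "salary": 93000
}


Looking up field 'age'
Value: 36

36


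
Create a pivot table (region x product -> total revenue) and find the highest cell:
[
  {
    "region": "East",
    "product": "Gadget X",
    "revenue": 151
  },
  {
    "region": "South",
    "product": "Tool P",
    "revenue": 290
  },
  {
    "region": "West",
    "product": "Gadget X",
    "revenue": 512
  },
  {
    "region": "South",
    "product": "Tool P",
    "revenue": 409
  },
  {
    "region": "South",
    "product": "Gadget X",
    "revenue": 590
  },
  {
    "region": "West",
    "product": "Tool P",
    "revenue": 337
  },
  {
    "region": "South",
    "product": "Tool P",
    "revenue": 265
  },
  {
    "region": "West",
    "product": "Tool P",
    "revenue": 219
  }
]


Pivot: region (rows) x product (columns) -> total revenue

     Gadget X      Tool P      
East           151             0  
South          590           964  
West           512           556  

Highest: South / Tool P = $964

South / Tool P = $964


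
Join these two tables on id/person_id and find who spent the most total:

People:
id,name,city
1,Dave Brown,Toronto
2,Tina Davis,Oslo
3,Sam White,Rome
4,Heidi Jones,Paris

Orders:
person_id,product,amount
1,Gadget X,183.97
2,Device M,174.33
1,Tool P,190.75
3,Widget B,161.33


Join on: people.id = orders.person_id

Joined rows:
  Dave Brown (Toronto) bought Gadget X for $183.97
  Tina Davis (Oslo) bought Device M for $174.33
  Dave Brown (Toronto) bought Tool P for $190.75
  Sam White (Rome) bought Widget B for $161.33

Total per person:
  Dave Brown: $374.72
  Tina Davis: $174.33
  Sam White: $161.33

Top spender: Dave Brown ($374.72)

Dave Brown ($374.72)


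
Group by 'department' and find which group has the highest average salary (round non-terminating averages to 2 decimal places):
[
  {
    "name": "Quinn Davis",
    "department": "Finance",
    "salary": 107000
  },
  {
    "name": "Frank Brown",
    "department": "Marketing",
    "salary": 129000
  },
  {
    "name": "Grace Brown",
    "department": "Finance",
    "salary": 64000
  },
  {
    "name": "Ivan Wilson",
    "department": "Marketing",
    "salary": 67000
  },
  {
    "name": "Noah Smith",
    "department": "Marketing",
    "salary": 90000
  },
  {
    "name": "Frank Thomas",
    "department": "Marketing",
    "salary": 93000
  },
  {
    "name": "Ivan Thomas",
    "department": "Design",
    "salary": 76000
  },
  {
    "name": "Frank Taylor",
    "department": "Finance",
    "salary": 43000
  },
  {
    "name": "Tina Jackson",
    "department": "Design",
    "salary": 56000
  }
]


Group by: department

Groups:
  Design: 2 people, avg salary = 132000/2 = $66000
  Finance: 3 people, avg salary = 214000/3 ≈ $71333.33
  Marketing: 4 people, avg salary = 379000/4 = $94750

Highest average salary: Marketing ($94750)

Marketing ($94750)


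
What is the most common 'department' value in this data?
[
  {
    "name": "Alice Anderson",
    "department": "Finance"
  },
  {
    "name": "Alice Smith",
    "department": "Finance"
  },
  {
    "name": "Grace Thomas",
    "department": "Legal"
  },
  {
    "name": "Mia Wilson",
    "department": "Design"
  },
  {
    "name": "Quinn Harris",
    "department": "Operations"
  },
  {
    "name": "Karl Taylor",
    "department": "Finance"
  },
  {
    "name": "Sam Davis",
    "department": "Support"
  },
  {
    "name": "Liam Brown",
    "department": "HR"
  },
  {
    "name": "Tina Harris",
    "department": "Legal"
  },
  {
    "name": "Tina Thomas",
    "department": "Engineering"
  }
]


Counting 'department' values across 10 records:

  Finance: 3 ###
  Legal: 2 ##
  Design: 1 #
  Operations: 1 #
  Support: 1 #
  HR: 1 #
  Engineering: 1 #

Most common: Finance (3 times)

Finance (3 times)


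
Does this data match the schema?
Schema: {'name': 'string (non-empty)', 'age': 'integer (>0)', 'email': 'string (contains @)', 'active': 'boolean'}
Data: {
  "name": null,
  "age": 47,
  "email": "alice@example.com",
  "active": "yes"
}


Validating each field against schema:
  name: FAIL (null is not a string)
  age: OK (positive integer)
  email: OK (string with @)
  active: FAIL ("yes" is not a boolean)

Result: INVALID (2 errors: name, active)

INVALID (2 errors: name, active)


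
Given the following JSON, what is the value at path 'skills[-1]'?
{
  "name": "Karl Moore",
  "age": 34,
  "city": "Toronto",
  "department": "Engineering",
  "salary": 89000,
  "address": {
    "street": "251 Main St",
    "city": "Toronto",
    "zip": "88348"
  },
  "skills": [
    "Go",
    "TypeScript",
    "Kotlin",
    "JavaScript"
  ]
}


Query: skills[-1]
Path: skills -> last element
Value: JavaScript

JavaScript


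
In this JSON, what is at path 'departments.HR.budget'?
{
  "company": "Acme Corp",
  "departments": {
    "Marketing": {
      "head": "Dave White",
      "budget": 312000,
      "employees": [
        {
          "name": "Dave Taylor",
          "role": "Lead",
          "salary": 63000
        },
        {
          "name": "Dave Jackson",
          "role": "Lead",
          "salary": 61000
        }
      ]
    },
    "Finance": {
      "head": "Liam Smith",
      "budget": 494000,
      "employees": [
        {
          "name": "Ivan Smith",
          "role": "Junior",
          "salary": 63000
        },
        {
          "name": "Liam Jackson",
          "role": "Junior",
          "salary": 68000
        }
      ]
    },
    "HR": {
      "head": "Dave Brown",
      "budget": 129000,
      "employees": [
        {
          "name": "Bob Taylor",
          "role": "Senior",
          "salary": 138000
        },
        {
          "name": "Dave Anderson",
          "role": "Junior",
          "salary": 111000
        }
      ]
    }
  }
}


Path: departments.HR.budget

Navigate:
  -> departments
  -> HR
  -> budget = 129000

129000


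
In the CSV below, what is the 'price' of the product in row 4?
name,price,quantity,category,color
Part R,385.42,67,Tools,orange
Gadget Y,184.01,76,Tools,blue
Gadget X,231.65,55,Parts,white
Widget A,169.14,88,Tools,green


Query: Row 4 ('Widget A'), column 'price'
Value: 169.14

169.14


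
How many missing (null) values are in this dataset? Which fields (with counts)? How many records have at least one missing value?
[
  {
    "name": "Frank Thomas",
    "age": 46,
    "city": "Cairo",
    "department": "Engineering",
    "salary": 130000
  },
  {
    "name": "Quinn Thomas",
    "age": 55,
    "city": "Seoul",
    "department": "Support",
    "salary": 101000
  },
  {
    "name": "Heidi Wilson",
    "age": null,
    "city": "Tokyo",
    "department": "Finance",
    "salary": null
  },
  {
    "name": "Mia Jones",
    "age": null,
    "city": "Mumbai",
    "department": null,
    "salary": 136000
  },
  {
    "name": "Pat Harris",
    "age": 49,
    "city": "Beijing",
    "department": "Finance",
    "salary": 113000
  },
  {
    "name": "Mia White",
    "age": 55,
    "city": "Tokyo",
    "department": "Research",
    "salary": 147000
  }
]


Checking for missing (null) values in 6 records:

  Frank Thomas: complete
  Quinn Thomas: complete
  Heidi Wilson: age, salary
  Mia Jones: age, department
  Pat Harris: complete
  Mia White: complete

Per field:
  name: 0 missing
  age: 2 missing
  city: 0 missing
  department: 1 missing
  salary: 1 missing

Total missing values: 4
Records with any missing: 2

4 missing values (age: 2, department: 1, salary: 1); 2 incomplete records


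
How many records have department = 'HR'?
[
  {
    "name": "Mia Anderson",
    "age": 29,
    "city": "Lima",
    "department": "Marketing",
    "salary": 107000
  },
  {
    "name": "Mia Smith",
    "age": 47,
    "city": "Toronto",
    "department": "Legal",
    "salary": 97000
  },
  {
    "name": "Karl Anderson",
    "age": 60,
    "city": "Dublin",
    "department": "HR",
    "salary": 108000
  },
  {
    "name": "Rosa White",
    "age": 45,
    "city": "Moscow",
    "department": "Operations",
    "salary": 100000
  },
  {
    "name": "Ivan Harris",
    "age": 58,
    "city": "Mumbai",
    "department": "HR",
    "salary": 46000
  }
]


Data: 5 records
Condition: department = 'HR'

Checking each record:
  Mia Anderson: Marketing
  Mia Smith: Legal
  Karl Anderson: HR MATCH
  Rosa White: Operations
  Ivan Harris: HR MATCH

Count: 2

2


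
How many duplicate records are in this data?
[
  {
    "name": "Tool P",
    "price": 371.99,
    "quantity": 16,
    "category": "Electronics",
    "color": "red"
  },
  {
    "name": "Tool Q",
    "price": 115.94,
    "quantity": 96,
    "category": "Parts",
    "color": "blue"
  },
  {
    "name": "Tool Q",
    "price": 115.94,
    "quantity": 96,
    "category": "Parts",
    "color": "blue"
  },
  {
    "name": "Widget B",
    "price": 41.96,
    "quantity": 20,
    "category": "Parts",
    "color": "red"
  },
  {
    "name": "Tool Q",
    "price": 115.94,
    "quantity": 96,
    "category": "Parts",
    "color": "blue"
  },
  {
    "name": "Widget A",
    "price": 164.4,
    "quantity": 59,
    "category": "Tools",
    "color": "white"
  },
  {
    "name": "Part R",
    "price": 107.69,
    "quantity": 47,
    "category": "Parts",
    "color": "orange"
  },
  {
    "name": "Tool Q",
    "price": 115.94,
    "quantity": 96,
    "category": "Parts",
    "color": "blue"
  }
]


Checking 8 records for duplicates:

  Row 1: Tool P ($371.99, qty 16)
  Row 2: Tool Q ($115.94, qty 96)
  Row 3: Tool Q ($115.94, qty 96) <-- DUPLICATE
  Row 4: Widget B ($41.96, qty 20)
  Row 5: Tool Q ($115.94, qty 96) <-- DUPLICATE
  Row 6: Widget A ($164.4, qty 59)
  Row 7: Part R ($107.69, qty 47)
  Row 8: Tool Q ($115.94, qty 96) <-- DUPLICATE

Duplicates found: 3
Unique records: 5

3 duplicates, 5 unique
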